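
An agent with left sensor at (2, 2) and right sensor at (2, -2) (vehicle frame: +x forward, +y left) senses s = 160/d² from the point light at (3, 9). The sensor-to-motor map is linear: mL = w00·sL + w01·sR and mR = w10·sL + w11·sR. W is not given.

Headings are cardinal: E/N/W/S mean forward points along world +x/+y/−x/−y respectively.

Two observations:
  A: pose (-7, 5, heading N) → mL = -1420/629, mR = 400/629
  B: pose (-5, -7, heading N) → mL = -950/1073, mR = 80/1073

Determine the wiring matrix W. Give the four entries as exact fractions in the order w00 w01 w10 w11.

-1 -1/2 -1/2 1/2

obs A: pose=(-7,5,N) → sL=40/37, sR=40/17, mL=-1420/629, mR=400/629
obs B: pose=(-5,-7,N) → sL=20/37, sR=20/29, mL=-950/1073, mR=80/1073
sensor matrix S = [[40/37, 40/17], [20/37, 20/29]]; det S = -9600/18241
solve [mL_A; mL_B] = S·[w00; w01] and [mR_A; mR_B] = S·[w10; w11]:
  w00 = -1, w01 = -1/2, w10 = -1/2, w11 = 1/2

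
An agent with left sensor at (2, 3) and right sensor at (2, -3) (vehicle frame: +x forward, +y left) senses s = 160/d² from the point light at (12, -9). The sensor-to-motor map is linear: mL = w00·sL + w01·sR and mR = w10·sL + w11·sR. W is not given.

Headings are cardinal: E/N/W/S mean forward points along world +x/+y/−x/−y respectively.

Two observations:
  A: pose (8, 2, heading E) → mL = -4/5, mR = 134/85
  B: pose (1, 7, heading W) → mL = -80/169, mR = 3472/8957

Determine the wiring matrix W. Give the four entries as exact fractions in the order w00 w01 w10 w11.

-1 0 1/2 1/2

obs A: pose=(8,2,E) → sL=4/5, sR=40/17, mL=-4/5, mR=134/85
obs B: pose=(1,7,W) → sL=80/169, sR=16/53, mL=-80/169, mR=3472/8957
sensor matrix S = [[4/5, 40/17], [80/169, 16/53]]; det S = -664128/761345
solve [mL_A; mL_B] = S·[w00; w01] and [mR_A; mR_B] = S·[w10; w11]:
  w00 = -1, w01 = 0, w10 = 1/2, w11 = 1/2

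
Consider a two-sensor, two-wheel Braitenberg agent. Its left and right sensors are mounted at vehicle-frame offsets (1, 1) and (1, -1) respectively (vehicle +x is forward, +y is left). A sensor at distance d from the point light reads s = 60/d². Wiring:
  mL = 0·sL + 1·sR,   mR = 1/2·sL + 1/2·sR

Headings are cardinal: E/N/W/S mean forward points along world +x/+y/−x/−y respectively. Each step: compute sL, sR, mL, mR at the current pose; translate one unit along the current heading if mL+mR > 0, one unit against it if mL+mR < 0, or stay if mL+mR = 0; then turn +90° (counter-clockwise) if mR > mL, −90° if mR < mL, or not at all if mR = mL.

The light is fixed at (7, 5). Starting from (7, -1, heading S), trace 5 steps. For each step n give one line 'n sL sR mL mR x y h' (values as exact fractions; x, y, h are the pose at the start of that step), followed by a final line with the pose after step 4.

n=0: pose=(7,-1,S); sL=6/5, sR=6/5; mL=6/5, mR=6/5; mL+mR=12/5 → advance +1; mR−mL=0 → turn +0·90°
n=1: pose=(7,-2,S); sL=12/13, sR=12/13; mL=12/13, mR=12/13; mL+mR=24/13 → advance +1; mR−mL=0 → turn +0·90°
n=2: pose=(7,-3,S); sL=30/41, sR=30/41; mL=30/41, mR=30/41; mL+mR=60/41 → advance +1; mR−mL=0 → turn +0·90°
n=3: pose=(7,-4,S); sL=60/101, sR=60/101; mL=60/101, mR=60/101; mL+mR=120/101 → advance +1; mR−mL=0 → turn +0·90°
n=4: pose=(7,-5,S); sL=30/61, sR=30/61; mL=30/61, mR=30/61; mL+mR=60/61 → advance +1; mR−mL=0 → turn +0·90°

0 6/5 6/5 6/5 6/5 7 -1 S
1 12/13 12/13 12/13 12/13 7 -2 S
2 30/41 30/41 30/41 30/41 7 -3 S
3 60/101 60/101 60/101 60/101 7 -4 S
4 30/61 30/61 30/61 30/61 7 -5 S
final 7 -6 S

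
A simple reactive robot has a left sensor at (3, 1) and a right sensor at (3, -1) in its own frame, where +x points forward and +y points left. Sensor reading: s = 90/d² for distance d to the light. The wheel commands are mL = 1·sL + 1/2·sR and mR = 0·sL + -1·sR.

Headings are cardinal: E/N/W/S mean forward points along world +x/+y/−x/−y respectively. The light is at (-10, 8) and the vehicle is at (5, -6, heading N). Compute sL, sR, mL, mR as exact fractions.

left sensor world pos  = (4, -3); dL² = 317
right sensor world pos = (6, -3); dR² = 377
sL = 90/317 = 90/317
sR = 90/377 = 90/377
mL = 1·sL + 1/2·sR = 48195/119509
mR = 0·sL + -1·sR = -90/377

90/317 90/377 48195/119509 -90/377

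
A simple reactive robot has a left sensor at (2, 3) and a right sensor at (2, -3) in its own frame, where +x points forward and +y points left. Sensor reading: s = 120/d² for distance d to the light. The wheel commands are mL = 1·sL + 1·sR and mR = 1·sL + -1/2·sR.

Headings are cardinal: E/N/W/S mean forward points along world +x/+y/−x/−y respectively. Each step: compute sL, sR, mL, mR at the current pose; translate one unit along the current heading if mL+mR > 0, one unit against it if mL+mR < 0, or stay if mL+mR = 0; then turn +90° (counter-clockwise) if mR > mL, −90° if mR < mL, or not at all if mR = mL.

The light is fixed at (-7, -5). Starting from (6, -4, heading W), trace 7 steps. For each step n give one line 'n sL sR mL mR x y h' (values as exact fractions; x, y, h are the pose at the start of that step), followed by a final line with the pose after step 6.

n=0: pose=(6,-4,W); sL=24/25, sR=120/137; mL=6288/3425, mR=1788/3425; mL+mR=8076/3425 → advance +1; mR−mL=-180/137 → turn -1·90°
n=1: pose=(5,-4,N); sL=4/3, sR=20/39; mL=24/13, mR=14/13; mL+mR=38/13 → advance +1; mR−mL=-10/13 → turn -1·90°
n=2: pose=(5,-3,E); sL=120/221, sR=120/197; mL=50160/43537, mR=10380/43537; mL+mR=60540/43537 → advance +1; mR−mL=-180/197 → turn -1·90°
n=3: pose=(6,-3,S); sL=15/32, sR=6/5; mL=267/160, mR=-21/160; mL+mR=123/80 → advance +1; mR−mL=-9/5 → turn -1·90°
n=4: pose=(6,-4,W); sL=24/25, sR=120/137; mL=6288/3425, mR=1788/3425; mL+mR=8076/3425 → advance +1; mR−mL=-180/137 → turn -1·90°
n=5: pose=(5,-4,N); sL=4/3, sR=20/39; mL=24/13, mR=14/13; mL+mR=38/13 → advance +1; mR−mL=-10/13 → turn -1·90°
n=6: pose=(5,-3,E); sL=120/221, sR=120/197; mL=50160/43537, mR=10380/43537; mL+mR=60540/43537 → advance +1; mR−mL=-180/197 → turn -1·90°

0 24/25 120/137 6288/3425 1788/3425 6 -4 W
1 4/3 20/39 24/13 14/13 5 -4 N
2 120/221 120/197 50160/43537 10380/43537 5 -3 E
3 15/32 6/5 267/160 -21/160 6 -3 S
4 24/25 120/137 6288/3425 1788/3425 6 -4 W
5 4/3 20/39 24/13 14/13 5 -4 N
6 120/221 120/197 50160/43537 10380/43537 5 -3 E
final 6 -3 S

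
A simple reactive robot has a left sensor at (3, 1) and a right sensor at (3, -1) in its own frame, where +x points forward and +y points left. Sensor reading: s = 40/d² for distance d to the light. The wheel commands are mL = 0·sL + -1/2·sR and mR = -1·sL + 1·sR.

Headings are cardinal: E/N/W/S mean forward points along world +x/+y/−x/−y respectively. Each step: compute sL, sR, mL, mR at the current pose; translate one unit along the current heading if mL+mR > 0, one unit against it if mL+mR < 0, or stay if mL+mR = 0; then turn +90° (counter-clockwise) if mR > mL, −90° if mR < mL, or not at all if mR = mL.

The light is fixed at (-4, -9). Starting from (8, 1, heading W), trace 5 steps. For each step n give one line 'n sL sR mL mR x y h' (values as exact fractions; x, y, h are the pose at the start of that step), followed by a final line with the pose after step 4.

n=0: pose=(8,1,W); sL=20/81, sR=20/101; mL=-10/101, mR=-400/8181; mL+mR=-1210/8181 → advance -1; mR−mL=410/8181 → turn +1·90°
n=1: pose=(9,1,S); sL=8/49, sR=40/193; mL=-20/193, mR=416/9457; mL+mR=-564/9457 → advance -1; mR−mL=1396/9457 → turn +1·90°
n=2: pose=(9,2,E); sL=1/10, sR=10/89; mL=-5/89, mR=11/890; mL+mR=-39/890 → advance -1; mR−mL=61/890 → turn +1·90°
n=3: pose=(8,2,N); sL=40/317, sR=8/73; mL=-4/73, mR=-384/23141; mL+mR=-1652/23141 → advance -1; mR−mL=884/23141 → turn +1·90°
n=4: pose=(8,1,W); sL=20/81, sR=20/101; mL=-10/101, mR=-400/8181; mL+mR=-1210/8181 → advance -1; mR−mL=410/8181 → turn +1·90°

0 20/81 20/101 -10/101 -400/8181 8 1 W
1 8/49 40/193 -20/193 416/9457 9 1 S
2 1/10 10/89 -5/89 11/890 9 2 E
3 40/317 8/73 -4/73 -384/23141 8 2 N
4 20/81 20/101 -10/101 -400/8181 8 1 W
final 9 1 S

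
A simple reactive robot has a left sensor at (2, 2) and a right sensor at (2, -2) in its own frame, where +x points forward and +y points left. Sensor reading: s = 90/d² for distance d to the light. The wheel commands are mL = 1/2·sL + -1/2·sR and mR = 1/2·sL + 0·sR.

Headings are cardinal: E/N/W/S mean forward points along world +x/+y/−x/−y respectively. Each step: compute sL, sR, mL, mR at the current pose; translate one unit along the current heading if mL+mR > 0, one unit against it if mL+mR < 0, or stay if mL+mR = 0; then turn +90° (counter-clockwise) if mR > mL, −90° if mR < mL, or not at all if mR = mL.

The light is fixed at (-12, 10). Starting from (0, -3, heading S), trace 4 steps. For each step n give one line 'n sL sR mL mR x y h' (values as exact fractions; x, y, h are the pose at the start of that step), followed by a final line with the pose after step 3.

0 90/421 18/65 -864/27365 45/421 0 -3 S
1 9/34 45/226 63/1921 9/68 0 -4 E
2 18/53 10/41 104/2173 9/53 1 -4 N
3 45/173 45/121 -1170/20933 45/346 1 -3 W
final 0 -3 S

n=0: pose=(0,-3,S); sL=90/421, sR=18/65; mL=-864/27365, mR=45/421; mL+mR=2061/27365 → advance +1; mR−mL=9/65 → turn +1·90°
n=1: pose=(0,-4,E); sL=9/34, sR=45/226; mL=63/1921, mR=9/68; mL+mR=1269/7684 → advance +1; mR−mL=45/452 → turn +1·90°
n=2: pose=(1,-4,N); sL=18/53, sR=10/41; mL=104/2173, mR=9/53; mL+mR=473/2173 → advance +1; mR−mL=5/41 → turn +1·90°
n=3: pose=(1,-3,W); sL=45/173, sR=45/121; mL=-1170/20933, mR=45/346; mL+mR=3105/41866 → advance +1; mR−mL=45/242 → turn +1·90°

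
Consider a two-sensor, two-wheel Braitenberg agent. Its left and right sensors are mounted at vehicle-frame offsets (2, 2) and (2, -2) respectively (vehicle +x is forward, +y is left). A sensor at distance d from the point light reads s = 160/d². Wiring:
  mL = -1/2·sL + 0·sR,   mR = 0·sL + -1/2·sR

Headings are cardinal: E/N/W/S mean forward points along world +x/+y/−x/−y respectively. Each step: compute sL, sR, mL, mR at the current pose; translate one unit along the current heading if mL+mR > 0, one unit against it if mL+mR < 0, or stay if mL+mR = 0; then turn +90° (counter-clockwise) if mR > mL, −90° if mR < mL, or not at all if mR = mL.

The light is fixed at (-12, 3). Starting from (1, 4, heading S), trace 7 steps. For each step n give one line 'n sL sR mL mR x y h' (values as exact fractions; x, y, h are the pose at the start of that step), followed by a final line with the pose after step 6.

0 80/113 80/61 -40/113 -40/61 1 4 S
1 160/121 160/137 -80/121 -80/137 1 5 W
2 5/8 10/9 -5/16 -5/9 2 5 S
3 32/29 160/169 -16/29 -80/169 2 6 W
4 16/29 16/17 -8/29 -8/17 3 6 S
5 160/173 32/41 -80/173 -16/41 3 7 W
6 20/41 4/5 -10/41 -2/5 4 7 S
final 4 8 W

n=0: pose=(1,4,S); sL=80/113, sR=80/61; mL=-40/113, mR=-40/61; mL+mR=-6960/6893 → advance -1; mR−mL=-2080/6893 → turn -1·90°
n=1: pose=(1,5,W); sL=160/121, sR=160/137; mL=-80/121, mR=-80/137; mL+mR=-20640/16577 → advance -1; mR−mL=1280/16577 → turn +1·90°
n=2: pose=(2,5,S); sL=5/8, sR=10/9; mL=-5/16, mR=-5/9; mL+mR=-125/144 → advance -1; mR−mL=-35/144 → turn -1·90°
n=3: pose=(2,6,W); sL=32/29, sR=160/169; mL=-16/29, mR=-80/169; mL+mR=-5024/4901 → advance -1; mR−mL=384/4901 → turn +1·90°
n=4: pose=(3,6,S); sL=16/29, sR=16/17; mL=-8/29, mR=-8/17; mL+mR=-368/493 → advance -1; mR−mL=-96/493 → turn -1·90°
n=5: pose=(3,7,W); sL=160/173, sR=32/41; mL=-80/173, mR=-16/41; mL+mR=-6048/7093 → advance -1; mR−mL=512/7093 → turn +1·90°
n=6: pose=(4,7,S); sL=20/41, sR=4/5; mL=-10/41, mR=-2/5; mL+mR=-132/205 → advance -1; mR−mL=-32/205 → turn -1·90°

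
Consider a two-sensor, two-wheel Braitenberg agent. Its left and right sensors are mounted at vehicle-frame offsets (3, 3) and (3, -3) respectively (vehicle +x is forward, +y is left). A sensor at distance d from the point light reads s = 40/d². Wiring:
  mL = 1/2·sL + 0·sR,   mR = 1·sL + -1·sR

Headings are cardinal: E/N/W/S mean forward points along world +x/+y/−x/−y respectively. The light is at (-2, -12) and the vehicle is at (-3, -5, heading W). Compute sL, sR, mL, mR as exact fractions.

left sensor world pos  = (-6, -8); dL² = 32
right sensor world pos = (-6, -2); dR² = 116
sL = 40/32 = 5/4
sR = 40/116 = 10/29
mL = 1/2·sL + 0·sR = 5/8
mR = 1·sL + -1·sR = 105/116

5/4 10/29 5/8 105/116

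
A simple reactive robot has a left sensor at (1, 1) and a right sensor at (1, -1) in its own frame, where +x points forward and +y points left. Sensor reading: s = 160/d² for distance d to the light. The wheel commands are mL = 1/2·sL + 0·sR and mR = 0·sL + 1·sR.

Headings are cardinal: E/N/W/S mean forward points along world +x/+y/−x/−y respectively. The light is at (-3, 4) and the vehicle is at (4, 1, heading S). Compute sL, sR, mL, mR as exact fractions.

left sensor world pos  = (5, 0); dL² = 80
right sensor world pos = (3, 0); dR² = 52
sL = 160/80 = 2
sR = 160/52 = 40/13
mL = 1/2·sL + 0·sR = 1
mR = 0·sL + 1·sR = 40/13

2 40/13 1 40/13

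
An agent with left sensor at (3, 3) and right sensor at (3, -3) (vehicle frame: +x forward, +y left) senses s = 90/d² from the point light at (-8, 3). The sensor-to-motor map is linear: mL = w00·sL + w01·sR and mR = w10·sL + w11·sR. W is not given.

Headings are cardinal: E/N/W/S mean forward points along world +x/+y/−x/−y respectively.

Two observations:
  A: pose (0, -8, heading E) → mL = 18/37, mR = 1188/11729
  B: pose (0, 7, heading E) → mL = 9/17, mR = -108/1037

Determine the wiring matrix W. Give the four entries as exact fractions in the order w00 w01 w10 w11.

obs A: pose=(0,-8,E) → sL=18/37, sR=90/317, mL=18/37, mR=1188/11729
obs B: pose=(0,7,E) → sL=9/17, sR=45/61, mL=9/17, mR=-108/1037
sensor matrix S = [[18/37, 90/317], [9/17, 45/61]]; det S = 2536920/12162973
solve [mL_A; mL_B] = S·[w00; w01] and [mR_A; mR_B] = S·[w10; w11]:
  w00 = 1, w01 = 0, w10 = 1/2, w11 = -1/2

1 0 1/2 -1/2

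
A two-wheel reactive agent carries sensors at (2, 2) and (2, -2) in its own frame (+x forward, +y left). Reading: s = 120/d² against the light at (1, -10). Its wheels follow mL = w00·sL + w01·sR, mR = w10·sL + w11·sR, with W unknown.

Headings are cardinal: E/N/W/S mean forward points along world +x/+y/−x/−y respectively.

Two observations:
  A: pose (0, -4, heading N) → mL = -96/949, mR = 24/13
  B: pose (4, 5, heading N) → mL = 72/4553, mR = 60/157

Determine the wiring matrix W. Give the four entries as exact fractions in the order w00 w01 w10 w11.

1/2 -1/2 0 1

obs A: pose=(0,-4,N) → sL=120/73, sR=24/13, mL=-96/949, mR=24/13
obs B: pose=(4,5,N) → sL=12/29, sR=60/157, mL=72/4553, mR=60/157
sensor matrix S = [[120/73, 24/13], [12/29, 60/157]]; det S = -586368/4320797
solve [mL_A; mL_B] = S·[w00; w01] and [mR_A; mR_B] = S·[w10; w11]:
  w00 = 1/2, w01 = -1/2, w10 = 0, w11 = 1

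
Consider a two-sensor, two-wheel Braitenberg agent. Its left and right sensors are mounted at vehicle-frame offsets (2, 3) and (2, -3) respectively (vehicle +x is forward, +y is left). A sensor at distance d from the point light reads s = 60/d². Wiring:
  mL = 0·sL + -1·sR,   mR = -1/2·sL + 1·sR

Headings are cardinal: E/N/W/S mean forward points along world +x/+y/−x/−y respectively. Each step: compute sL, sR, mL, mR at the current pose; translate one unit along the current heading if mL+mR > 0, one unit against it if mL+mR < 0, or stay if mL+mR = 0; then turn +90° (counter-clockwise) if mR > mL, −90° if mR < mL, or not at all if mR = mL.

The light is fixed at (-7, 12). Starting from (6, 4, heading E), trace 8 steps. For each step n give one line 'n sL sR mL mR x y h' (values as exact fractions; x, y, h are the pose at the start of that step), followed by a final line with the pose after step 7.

0 6/25 30/173 -30/173 231/4325 6 4 E
1 20/39 20/87 -20/87 -10/377 5 4 N
2 15/61 15/34 -15/34 330/1037 5 3 W
3 60/377 60/221 -60/221 1230/6409 6 3 S
4 6/25 30/173 -30/173 231/4325 6 4 E
5 20/39 20/87 -20/87 -10/377 5 4 N
6 15/61 15/34 -15/34 330/1037 5 3 W
7 60/377 60/221 -60/221 1230/6409 6 3 S
final 6 4 E

n=0: pose=(6,4,E); sL=6/25, sR=30/173; mL=-30/173, mR=231/4325; mL+mR=-3/25 → advance -1; mR−mL=981/4325 → turn +1·90°
n=1: pose=(5,4,N); sL=20/39, sR=20/87; mL=-20/87, mR=-10/377; mL+mR=-10/39 → advance -1; mR−mL=230/1131 → turn +1·90°
n=2: pose=(5,3,W); sL=15/61, sR=15/34; mL=-15/34, mR=330/1037; mL+mR=-15/122 → advance -1; mR−mL=1575/2074 → turn +1·90°
n=3: pose=(6,3,S); sL=60/377, sR=60/221; mL=-60/221, mR=1230/6409; mL+mR=-30/377 → advance -1; mR−mL=2970/6409 → turn +1·90°
n=4: pose=(6,4,E); sL=6/25, sR=30/173; mL=-30/173, mR=231/4325; mL+mR=-3/25 → advance -1; mR−mL=981/4325 → turn +1·90°
n=5: pose=(5,4,N); sL=20/39, sR=20/87; mL=-20/87, mR=-10/377; mL+mR=-10/39 → advance -1; mR−mL=230/1131 → turn +1·90°
n=6: pose=(5,3,W); sL=15/61, sR=15/34; mL=-15/34, mR=330/1037; mL+mR=-15/122 → advance -1; mR−mL=1575/2074 → turn +1·90°
n=7: pose=(6,3,S); sL=60/377, sR=60/221; mL=-60/221, mR=1230/6409; mL+mR=-30/377 → advance -1; mR−mL=2970/6409 → turn +1·90°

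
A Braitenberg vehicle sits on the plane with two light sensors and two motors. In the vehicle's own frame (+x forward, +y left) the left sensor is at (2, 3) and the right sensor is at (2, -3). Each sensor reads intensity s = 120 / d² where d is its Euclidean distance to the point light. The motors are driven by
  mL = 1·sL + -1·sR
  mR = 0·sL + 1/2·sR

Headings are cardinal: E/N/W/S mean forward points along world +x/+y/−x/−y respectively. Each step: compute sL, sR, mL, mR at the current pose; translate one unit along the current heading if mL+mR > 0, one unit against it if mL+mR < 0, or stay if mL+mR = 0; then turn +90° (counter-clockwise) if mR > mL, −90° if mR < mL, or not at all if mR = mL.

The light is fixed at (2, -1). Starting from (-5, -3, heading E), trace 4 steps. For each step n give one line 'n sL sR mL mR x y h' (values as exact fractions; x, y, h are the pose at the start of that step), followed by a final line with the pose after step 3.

n=0: pose=(-5,-3,E); sL=60/13, sR=12/5; mL=144/65, mR=6/5; mL+mR=222/65 → advance +1; mR−mL=-66/65 → turn -1·90°
n=1: pose=(-4,-3,S); sL=24/5, sR=120/97; mL=1728/485, mR=60/97; mL+mR=2028/485 → advance +1; mR−mL=-1428/485 → turn -1·90°
n=2: pose=(-4,-4,W); sL=6/5, sR=15/8; mL=-27/40, mR=15/16; mL+mR=21/80 → advance +1; mR−mL=129/80 → turn +1·90°
n=3: pose=(-5,-4,S); sL=120/41, sR=24/25; mL=2016/1025, mR=12/25; mL+mR=2508/1025 → advance +1; mR−mL=-1524/1025 → turn -1·90°

0 60/13 12/5 144/65 6/5 -5 -3 E
1 24/5 120/97 1728/485 60/97 -4 -3 S
2 6/5 15/8 -27/40 15/16 -4 -4 W
3 120/41 24/25 2016/1025 12/25 -5 -4 S
final -5 -5 W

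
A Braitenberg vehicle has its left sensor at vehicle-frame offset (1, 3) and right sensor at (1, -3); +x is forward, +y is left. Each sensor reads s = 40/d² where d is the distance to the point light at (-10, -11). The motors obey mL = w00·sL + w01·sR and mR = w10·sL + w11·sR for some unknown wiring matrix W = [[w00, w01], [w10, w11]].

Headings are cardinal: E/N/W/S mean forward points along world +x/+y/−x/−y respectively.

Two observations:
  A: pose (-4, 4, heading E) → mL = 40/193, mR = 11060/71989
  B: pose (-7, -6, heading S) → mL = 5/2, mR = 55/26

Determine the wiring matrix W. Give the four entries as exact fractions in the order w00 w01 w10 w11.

obs A: pose=(-4,4,E) → sL=40/373, sR=40/193, mL=40/193, mR=11060/71989
obs B: pose=(-7,-6,S) → sL=10/13, sR=5/2, mL=5/2, mR=55/26
sensor matrix S = [[40/373, 40/193], [10/13, 5/2]]; det S = 101700/935857
solve [mL_A; mL_B] = S·[w00; w01] and [mR_A; mR_B] = S·[w10; w11]:
  w00 = 0, w01 = 1, w10 = -1/2, w11 = 1

0 1 -1/2 1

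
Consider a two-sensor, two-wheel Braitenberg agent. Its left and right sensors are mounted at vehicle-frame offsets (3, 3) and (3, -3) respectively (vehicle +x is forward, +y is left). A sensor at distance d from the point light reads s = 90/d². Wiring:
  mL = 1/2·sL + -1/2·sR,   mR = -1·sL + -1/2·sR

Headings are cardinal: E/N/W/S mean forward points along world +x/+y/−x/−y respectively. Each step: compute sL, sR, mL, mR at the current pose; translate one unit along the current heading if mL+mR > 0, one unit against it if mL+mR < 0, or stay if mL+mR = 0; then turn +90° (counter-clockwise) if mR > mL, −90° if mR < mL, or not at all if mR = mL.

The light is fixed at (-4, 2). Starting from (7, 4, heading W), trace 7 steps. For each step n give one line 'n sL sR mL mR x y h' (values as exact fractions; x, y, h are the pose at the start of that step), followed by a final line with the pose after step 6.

n=0: pose=(7,4,W); sL=18/13, sR=90/89; mL=216/1157, mR=-2187/1157; mL+mR=-1971/1157 → advance -1; mR−mL=-27/13 → turn -1·90°
n=1: pose=(8,4,N); sL=45/53, sR=9/25; mL=324/1325, mR=-2727/2650; mL+mR=-2079/2650 → advance -1; mR−mL=-135/106 → turn -1·90°
n=2: pose=(8,3,E); sL=90/241, sR=90/229; mL=-540/55189, mR=-31455/55189; mL+mR=-31995/55189 → advance -1; mR−mL=-135/241 → turn -1·90°
n=3: pose=(7,3,S); sL=9/20, sR=45/34; mL=-297/680, mR=-189/170; mL+mR=-1053/680 → advance -1; mR−mL=-27/40 → turn -1·90°
n=4: pose=(7,4,W); sL=18/13, sR=90/89; mL=216/1157, mR=-2187/1157; mL+mR=-1971/1157 → advance -1; mR−mL=-27/13 → turn -1·90°
n=5: pose=(8,4,N); sL=45/53, sR=9/25; mL=324/1325, mR=-2727/2650; mL+mR=-2079/2650 → advance -1; mR−mL=-135/106 → turn -1·90°
n=6: pose=(8,3,E); sL=90/241, sR=90/229; mL=-540/55189, mR=-31455/55189; mL+mR=-31995/55189 → advance -1; mR−mL=-135/241 → turn -1·90°

0 18/13 90/89 216/1157 -2187/1157 7 4 W
1 45/53 9/25 324/1325 -2727/2650 8 4 N
2 90/241 90/229 -540/55189 -31455/55189 8 3 E
3 9/20 45/34 -297/680 -189/170 7 3 S
4 18/13 90/89 216/1157 -2187/1157 7 4 W
5 45/53 9/25 324/1325 -2727/2650 8 4 N
6 90/241 90/229 -540/55189 -31455/55189 8 3 E
final 7 3 S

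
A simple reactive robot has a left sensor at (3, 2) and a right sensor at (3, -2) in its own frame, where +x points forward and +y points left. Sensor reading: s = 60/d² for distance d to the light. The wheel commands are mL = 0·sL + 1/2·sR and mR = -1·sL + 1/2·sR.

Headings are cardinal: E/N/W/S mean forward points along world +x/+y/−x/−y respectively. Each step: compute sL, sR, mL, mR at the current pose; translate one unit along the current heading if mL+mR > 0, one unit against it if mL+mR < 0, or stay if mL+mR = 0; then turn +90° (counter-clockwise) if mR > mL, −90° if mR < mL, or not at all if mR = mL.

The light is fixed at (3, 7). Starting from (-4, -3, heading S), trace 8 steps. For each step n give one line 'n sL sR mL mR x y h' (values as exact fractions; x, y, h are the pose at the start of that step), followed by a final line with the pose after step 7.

0 30/97 6/25 3/25 -459/2425 -4 -3 S
1 60/221 60/149 30/149 -2310/32929 -4 -2 W
2 15/34 5/6 5/12 -5/204 -5 -2 N
3 60/61 12/25 6/25 -1134/1525 -5 -1 E
4 6/17 30/121 15/121 -471/2057 -6 -1 S
5 4/15 60/169 30/169 -226/2535 -6 0 W
6 3/8 3/4 3/8 0 -7 0 N
7 12/13 60/113 30/113 -966/1469 -7 1 E
final -8 1 S

n=0: pose=(-4,-3,S); sL=30/97, sR=6/25; mL=3/25, mR=-459/2425; mL+mR=-168/2425 → advance -1; mR−mL=-30/97 → turn -1·90°
n=1: pose=(-4,-2,W); sL=60/221, sR=60/149; mL=30/149, mR=-2310/32929; mL+mR=4320/32929 → advance +1; mR−mL=-60/221 → turn -1·90°
n=2: pose=(-5,-2,N); sL=15/34, sR=5/6; mL=5/12, mR=-5/204; mL+mR=20/51 → advance +1; mR−mL=-15/34 → turn -1·90°
n=3: pose=(-5,-1,E); sL=60/61, sR=12/25; mL=6/25, mR=-1134/1525; mL+mR=-768/1525 → advance -1; mR−mL=-60/61 → turn -1·90°
n=4: pose=(-6,-1,S); sL=6/17, sR=30/121; mL=15/121, mR=-471/2057; mL+mR=-216/2057 → advance -1; mR−mL=-6/17 → turn -1·90°
n=5: pose=(-6,0,W); sL=4/15, sR=60/169; mL=30/169, mR=-226/2535; mL+mR=224/2535 → advance +1; mR−mL=-4/15 → turn -1·90°
n=6: pose=(-7,0,N); sL=3/8, sR=3/4; mL=3/8, mR=0; mL+mR=3/8 → advance +1; mR−mL=-3/8 → turn -1·90°
n=7: pose=(-7,1,E); sL=12/13, sR=60/113; mL=30/113, mR=-966/1469; mL+mR=-576/1469 → advance -1; mR−mL=-12/13 → turn -1·90°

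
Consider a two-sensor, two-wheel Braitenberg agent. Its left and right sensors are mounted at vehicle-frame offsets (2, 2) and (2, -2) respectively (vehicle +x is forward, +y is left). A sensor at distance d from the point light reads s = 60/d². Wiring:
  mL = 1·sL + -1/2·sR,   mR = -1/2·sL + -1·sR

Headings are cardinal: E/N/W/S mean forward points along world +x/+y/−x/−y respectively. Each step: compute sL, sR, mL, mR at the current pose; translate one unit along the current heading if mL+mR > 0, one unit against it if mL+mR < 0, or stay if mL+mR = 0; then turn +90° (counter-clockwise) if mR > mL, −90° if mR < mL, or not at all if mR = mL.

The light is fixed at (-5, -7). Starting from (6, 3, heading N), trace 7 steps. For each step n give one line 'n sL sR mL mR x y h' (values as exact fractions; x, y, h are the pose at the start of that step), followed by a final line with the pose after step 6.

0 4/15 60/313 802/4695 -1526/4695 6 3 N
1 6/29 30/109 219/3161 -1197/3161 6 2 E
2 60/193 60/113 990/21809 -14970/21809 5 2 S
3 15/32 15/52 135/416 -435/832 5 3 W
4 4/15 60/313 802/4695 -1526/4695 6 3 N
5 6/29 30/109 219/3161 -1197/3161 6 2 E
6 60/193 60/113 990/21809 -14970/21809 5 2 S
final 5 3 W

n=0: pose=(6,3,N); sL=4/15, sR=60/313; mL=802/4695, mR=-1526/4695; mL+mR=-724/4695 → advance -1; mR−mL=-776/1565 → turn -1·90°
n=1: pose=(6,2,E); sL=6/29, sR=30/109; mL=219/3161, mR=-1197/3161; mL+mR=-978/3161 → advance -1; mR−mL=-1416/3161 → turn -1·90°
n=2: pose=(5,2,S); sL=60/193, sR=60/113; mL=990/21809, mR=-14970/21809; mL+mR=-13980/21809 → advance -1; mR−mL=-15960/21809 → turn -1·90°
n=3: pose=(5,3,W); sL=15/32, sR=15/52; mL=135/416, mR=-435/832; mL+mR=-165/832 → advance -1; mR−mL=-705/832 → turn -1·90°
n=4: pose=(6,3,N); sL=4/15, sR=60/313; mL=802/4695, mR=-1526/4695; mL+mR=-724/4695 → advance -1; mR−mL=-776/1565 → turn -1·90°
n=5: pose=(6,2,E); sL=6/29, sR=30/109; mL=219/3161, mR=-1197/3161; mL+mR=-978/3161 → advance -1; mR−mL=-1416/3161 → turn -1·90°
n=6: pose=(5,2,S); sL=60/193, sR=60/113; mL=990/21809, mR=-14970/21809; mL+mR=-13980/21809 → advance -1; mR−mL=-15960/21809 → turn -1·90°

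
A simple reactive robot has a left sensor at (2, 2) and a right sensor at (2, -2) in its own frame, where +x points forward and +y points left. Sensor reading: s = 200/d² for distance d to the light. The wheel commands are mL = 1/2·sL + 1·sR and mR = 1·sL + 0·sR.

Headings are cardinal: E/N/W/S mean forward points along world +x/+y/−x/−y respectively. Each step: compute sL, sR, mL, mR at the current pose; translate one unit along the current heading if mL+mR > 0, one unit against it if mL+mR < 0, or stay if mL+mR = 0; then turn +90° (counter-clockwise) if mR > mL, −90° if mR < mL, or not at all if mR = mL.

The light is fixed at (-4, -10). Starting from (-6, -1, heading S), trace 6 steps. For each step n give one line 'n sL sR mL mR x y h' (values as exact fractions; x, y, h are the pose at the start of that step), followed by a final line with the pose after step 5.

0 200/49 40/13 3260/637 200/49 -6 -1 S
1 50/13 50/29 1375/377 50/13 -6 -2 W
2 200/37 200/61 13500/2257 200/37 -7 -2 S
3 4 100/53 206/53 4 -7 -3 W
4 200/29 200/61 11900/1769 200/29 -8 -3 S
5 50/17 10 195/17 50/17 -8 -4 E
final -7 -4 S

n=0: pose=(-6,-1,S); sL=200/49, sR=40/13; mL=3260/637, mR=200/49; mL+mR=5860/637 → advance +1; mR−mL=-660/637 → turn -1·90°
n=1: pose=(-6,-2,W); sL=50/13, sR=50/29; mL=1375/377, mR=50/13; mL+mR=2825/377 → advance +1; mR−mL=75/377 → turn +1·90°
n=2: pose=(-7,-2,S); sL=200/37, sR=200/61; mL=13500/2257, mR=200/37; mL+mR=25700/2257 → advance +1; mR−mL=-1300/2257 → turn -1·90°
n=3: pose=(-7,-3,W); sL=4, sR=100/53; mL=206/53, mR=4; mL+mR=418/53 → advance +1; mR−mL=6/53 → turn +1·90°
n=4: pose=(-8,-3,S); sL=200/29, sR=200/61; mL=11900/1769, mR=200/29; mL+mR=24100/1769 → advance +1; mR−mL=300/1769 → turn +1·90°
n=5: pose=(-8,-4,E); sL=50/17, sR=10; mL=195/17, mR=50/17; mL+mR=245/17 → advance +1; mR−mL=-145/17 → turn -1·90°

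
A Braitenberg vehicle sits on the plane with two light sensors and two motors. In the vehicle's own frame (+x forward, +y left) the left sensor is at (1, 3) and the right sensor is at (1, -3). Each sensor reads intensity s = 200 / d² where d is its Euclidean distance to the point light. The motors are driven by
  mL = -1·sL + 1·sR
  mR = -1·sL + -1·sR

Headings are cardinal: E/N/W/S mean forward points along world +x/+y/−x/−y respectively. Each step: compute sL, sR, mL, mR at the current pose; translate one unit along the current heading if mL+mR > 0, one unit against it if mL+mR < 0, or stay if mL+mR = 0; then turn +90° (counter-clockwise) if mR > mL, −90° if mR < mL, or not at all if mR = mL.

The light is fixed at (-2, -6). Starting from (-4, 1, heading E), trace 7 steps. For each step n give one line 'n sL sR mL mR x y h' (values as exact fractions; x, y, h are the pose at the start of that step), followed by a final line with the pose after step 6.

0 200/101 200/17 16800/1717 -23600/1717 -4 1 E
1 50/9 25/9 -25/9 -25/3 -5 1 S
2 200/41 200/137 -19200/5617 -35600/5617 -5 2 W
3 100/53 100/41 1200/2173 -9400/2173 -4 2 N
4 200/101 200/17 16800/1717 -23600/1717 -4 1 E
5 50/9 25/9 -25/9 -25/3 -5 1 S
6 200/41 200/137 -19200/5617 -35600/5617 -5 2 W
final -4 2 N

n=0: pose=(-4,1,E); sL=200/101, sR=200/17; mL=16800/1717, mR=-23600/1717; mL+mR=-400/101 → advance -1; mR−mL=-400/17 → turn -1·90°
n=1: pose=(-5,1,S); sL=50/9, sR=25/9; mL=-25/9, mR=-25/3; mL+mR=-100/9 → advance -1; mR−mL=-50/9 → turn -1·90°
n=2: pose=(-5,2,W); sL=200/41, sR=200/137; mL=-19200/5617, mR=-35600/5617; mL+mR=-400/41 → advance -1; mR−mL=-400/137 → turn -1·90°
n=3: pose=(-4,2,N); sL=100/53, sR=100/41; mL=1200/2173, mR=-9400/2173; mL+mR=-200/53 → advance -1; mR−mL=-200/41 → turn -1·90°
n=4: pose=(-4,1,E); sL=200/101, sR=200/17; mL=16800/1717, mR=-23600/1717; mL+mR=-400/101 → advance -1; mR−mL=-400/17 → turn -1·90°
n=5: pose=(-5,1,S); sL=50/9, sR=25/9; mL=-25/9, mR=-25/3; mL+mR=-100/9 → advance -1; mR−mL=-50/9 → turn -1·90°
n=6: pose=(-5,2,W); sL=200/41, sR=200/137; mL=-19200/5617, mR=-35600/5617; mL+mR=-400/41 → advance -1; mR−mL=-400/137 → turn -1·90°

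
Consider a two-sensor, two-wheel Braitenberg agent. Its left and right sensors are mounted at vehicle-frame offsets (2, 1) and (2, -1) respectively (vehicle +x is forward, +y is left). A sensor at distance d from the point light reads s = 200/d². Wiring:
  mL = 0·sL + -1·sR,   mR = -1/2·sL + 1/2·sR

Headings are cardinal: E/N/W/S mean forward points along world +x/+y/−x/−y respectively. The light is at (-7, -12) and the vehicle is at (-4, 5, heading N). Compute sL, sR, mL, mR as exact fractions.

left sensor world pos  = (-5, 7); dL² = 365
right sensor world pos = (-3, 7); dR² = 377
sL = 200/365 = 40/73
sR = 200/377 = 200/377
mL = 0·sL + -1·sR = -200/377
mR = -1/2·sL + 1/2·sR = -240/27521

40/73 200/377 -200/377 -240/27521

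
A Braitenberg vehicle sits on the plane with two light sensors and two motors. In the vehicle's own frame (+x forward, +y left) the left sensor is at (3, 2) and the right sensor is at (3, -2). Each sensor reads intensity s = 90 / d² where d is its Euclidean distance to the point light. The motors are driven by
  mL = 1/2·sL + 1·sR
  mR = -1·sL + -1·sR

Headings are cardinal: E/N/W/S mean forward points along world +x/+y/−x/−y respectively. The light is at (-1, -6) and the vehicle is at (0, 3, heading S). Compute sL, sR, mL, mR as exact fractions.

2 90/37 127/37 -164/37

left sensor world pos  = (2, 0); dL² = 45
right sensor world pos = (-2, 0); dR² = 37
sL = 90/45 = 2
sR = 90/37 = 90/37
mL = 1/2·sL + 1·sR = 127/37
mR = -1·sL + -1·sR = -164/37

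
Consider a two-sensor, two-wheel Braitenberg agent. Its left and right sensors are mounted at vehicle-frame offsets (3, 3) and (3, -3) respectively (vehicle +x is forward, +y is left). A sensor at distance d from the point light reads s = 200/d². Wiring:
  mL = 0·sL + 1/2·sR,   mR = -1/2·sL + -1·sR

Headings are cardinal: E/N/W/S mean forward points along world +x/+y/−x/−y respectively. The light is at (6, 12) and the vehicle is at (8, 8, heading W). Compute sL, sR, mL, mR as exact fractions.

left sensor world pos  = (5, 5); dL² = 50
right sensor world pos = (5, 11); dR² = 2
sL = 200/50 = 4
sR = 200/2 = 100
mL = 0·sL + 1/2·sR = 50
mR = -1/2·sL + -1·sR = -102

4 100 50 -102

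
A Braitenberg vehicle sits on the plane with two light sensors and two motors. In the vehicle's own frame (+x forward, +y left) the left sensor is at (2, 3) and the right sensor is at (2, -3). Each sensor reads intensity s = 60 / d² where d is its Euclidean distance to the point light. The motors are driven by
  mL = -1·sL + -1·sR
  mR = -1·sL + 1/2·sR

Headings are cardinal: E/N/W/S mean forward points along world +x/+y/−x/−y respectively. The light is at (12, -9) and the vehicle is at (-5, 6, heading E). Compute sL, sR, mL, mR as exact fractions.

left sensor world pos  = (-3, 9); dL² = 549
right sensor world pos = (-3, 3); dR² = 369
sL = 60/549 = 20/183
sR = 60/369 = 20/123
mL = -1·sL + -1·sR = -680/2501
mR = -1·sL + 1/2·sR = -70/2501

20/183 20/123 -680/2501 -70/2501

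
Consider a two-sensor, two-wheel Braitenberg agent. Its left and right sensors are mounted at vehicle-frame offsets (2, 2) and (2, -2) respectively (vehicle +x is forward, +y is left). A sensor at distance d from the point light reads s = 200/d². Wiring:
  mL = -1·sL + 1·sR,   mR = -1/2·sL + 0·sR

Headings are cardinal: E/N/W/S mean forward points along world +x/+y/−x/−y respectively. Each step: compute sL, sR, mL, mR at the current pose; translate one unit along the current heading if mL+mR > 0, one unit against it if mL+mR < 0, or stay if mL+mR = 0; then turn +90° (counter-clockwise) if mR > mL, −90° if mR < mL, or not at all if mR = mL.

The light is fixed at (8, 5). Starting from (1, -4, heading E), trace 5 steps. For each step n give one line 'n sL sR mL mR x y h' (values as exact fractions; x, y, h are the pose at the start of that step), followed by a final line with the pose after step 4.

0 100/37 100/73 -3600/2701 -50/37 1 -4 E
1 200/157 200/221 -12800/34697 -100/157 0 -4 S
2 1 25/17 8/17 -1/2 0 -3 W
3 200/117 200/61 11200/7137 -100/117 1 -3 N
4 4 100/53 -112/53 -2 1 -2 E
final 0 -2 N

n=0: pose=(1,-4,E); sL=100/37, sR=100/73; mL=-3600/2701, mR=-50/37; mL+mR=-7250/2701 → advance -1; mR−mL=-50/2701 → turn -1·90°
n=1: pose=(0,-4,S); sL=200/157, sR=200/221; mL=-12800/34697, mR=-100/157; mL+mR=-34900/34697 → advance -1; mR−mL=-9300/34697 → turn -1·90°
n=2: pose=(0,-3,W); sL=1, sR=25/17; mL=8/17, mR=-1/2; mL+mR=-1/34 → advance -1; mR−mL=-33/34 → turn -1·90°
n=3: pose=(1,-3,N); sL=200/117, sR=200/61; mL=11200/7137, mR=-100/117; mL+mR=1700/2379 → advance +1; mR−mL=-17300/7137 → turn -1·90°
n=4: pose=(1,-2,E); sL=4, sR=100/53; mL=-112/53, mR=-2; mL+mR=-218/53 → advance -1; mR−mL=6/53 → turn +1·90°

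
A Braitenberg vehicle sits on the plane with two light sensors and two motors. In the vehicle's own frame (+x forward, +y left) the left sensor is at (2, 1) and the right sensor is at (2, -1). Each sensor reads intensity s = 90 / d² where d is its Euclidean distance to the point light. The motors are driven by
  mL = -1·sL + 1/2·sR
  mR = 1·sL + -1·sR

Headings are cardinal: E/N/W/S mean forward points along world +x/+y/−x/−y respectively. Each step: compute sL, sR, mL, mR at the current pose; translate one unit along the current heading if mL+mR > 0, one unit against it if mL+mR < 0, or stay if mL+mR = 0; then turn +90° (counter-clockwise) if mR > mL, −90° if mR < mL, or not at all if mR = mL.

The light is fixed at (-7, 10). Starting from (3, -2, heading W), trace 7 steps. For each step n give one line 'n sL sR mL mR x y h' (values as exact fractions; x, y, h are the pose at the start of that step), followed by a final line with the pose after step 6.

0 90/233 18/37 -1233/8621 -864/8621 3 -2 W
1 9/34 45/148 -567/5032 -99/2516 4 -2 S
2 90/269 90/313 -16065/84197 3960/84197 4 -1 E
3 5/9 45/101 -605/1818 100/909 3 -1 N
4 90/233 18/37 -1233/8621 -864/8621 3 -2 W
5 9/34 45/148 -567/5032 -99/2516 4 -2 S
6 90/269 90/313 -16065/84197 3960/84197 4 -1 E
final 3 -1 N

n=0: pose=(3,-2,W); sL=90/233, sR=18/37; mL=-1233/8621, mR=-864/8621; mL+mR=-9/37 → advance -1; mR−mL=369/8621 → turn +1·90°
n=1: pose=(4,-2,S); sL=9/34, sR=45/148; mL=-567/5032, mR=-99/2516; mL+mR=-45/296 → advance -1; mR−mL=369/5032 → turn +1·90°
n=2: pose=(4,-1,E); sL=90/269, sR=90/313; mL=-16065/84197, mR=3960/84197; mL+mR=-45/313 → advance -1; mR−mL=20025/84197 → turn +1·90°
n=3: pose=(3,-1,N); sL=5/9, sR=45/101; mL=-605/1818, mR=100/909; mL+mR=-45/202 → advance -1; mR−mL=805/1818 → turn +1·90°
n=4: pose=(3,-2,W); sL=90/233, sR=18/37; mL=-1233/8621, mR=-864/8621; mL+mR=-9/37 → advance -1; mR−mL=369/8621 → turn +1·90°
n=5: pose=(4,-2,S); sL=9/34, sR=45/148; mL=-567/5032, mR=-99/2516; mL+mR=-45/296 → advance -1; mR−mL=369/5032 → turn +1·90°
n=6: pose=(4,-1,E); sL=90/269, sR=90/313; mL=-16065/84197, mR=3960/84197; mL+mR=-45/313 → advance -1; mR−mL=20025/84197 → turn +1·90°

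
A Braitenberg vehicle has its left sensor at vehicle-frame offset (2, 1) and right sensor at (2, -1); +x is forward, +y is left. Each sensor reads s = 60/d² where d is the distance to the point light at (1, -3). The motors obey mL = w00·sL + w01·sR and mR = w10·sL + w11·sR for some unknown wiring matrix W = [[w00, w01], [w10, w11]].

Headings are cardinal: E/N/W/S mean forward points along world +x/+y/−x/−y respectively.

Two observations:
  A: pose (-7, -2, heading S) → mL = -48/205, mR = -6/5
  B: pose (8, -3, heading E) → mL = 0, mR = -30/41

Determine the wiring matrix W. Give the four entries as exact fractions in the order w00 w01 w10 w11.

obs A: pose=(-7,-2,S) → sL=6/5, sR=30/41, mL=-48/205, mR=-6/5
obs B: pose=(8,-3,E) → sL=30/41, sR=30/41, mL=0, mR=-30/41
sensor matrix S = [[6/5, 30/41], [30/41, 30/41]]; det S = 576/1681
solve [mL_A; mL_B] = S·[w00; w01] and [mR_A; mR_B] = S·[w10; w11]:
  w00 = -1/2, w01 = 1/2, w10 = -1, w11 = 0

-1/2 1/2 -1 0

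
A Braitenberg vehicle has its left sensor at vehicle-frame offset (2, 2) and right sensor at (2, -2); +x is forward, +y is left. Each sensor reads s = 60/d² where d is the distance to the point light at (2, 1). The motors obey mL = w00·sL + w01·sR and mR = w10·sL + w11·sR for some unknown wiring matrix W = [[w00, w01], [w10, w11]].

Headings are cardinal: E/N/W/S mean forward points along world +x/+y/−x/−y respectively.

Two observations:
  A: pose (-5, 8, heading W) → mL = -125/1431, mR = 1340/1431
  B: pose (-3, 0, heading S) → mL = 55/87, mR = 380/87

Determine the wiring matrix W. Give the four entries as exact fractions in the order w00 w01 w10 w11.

1/2 -1 1 1

obs A: pose=(-5,8,W) → sL=30/53, sR=10/27, mL=-125/1431, mR=1340/1431
obs B: pose=(-3,0,S) → sL=10/3, sR=30/29, mL=55/87, mR=380/87
sensor matrix S = [[30/53, 10/27], [10/3, 30/29]]; det S = -80800/124497
solve [mL_A; mL_B] = S·[w00; w01] and [mR_A; mR_B] = S·[w10; w11]:
  w00 = 1/2, w01 = -1, w10 = 1, w11 = 1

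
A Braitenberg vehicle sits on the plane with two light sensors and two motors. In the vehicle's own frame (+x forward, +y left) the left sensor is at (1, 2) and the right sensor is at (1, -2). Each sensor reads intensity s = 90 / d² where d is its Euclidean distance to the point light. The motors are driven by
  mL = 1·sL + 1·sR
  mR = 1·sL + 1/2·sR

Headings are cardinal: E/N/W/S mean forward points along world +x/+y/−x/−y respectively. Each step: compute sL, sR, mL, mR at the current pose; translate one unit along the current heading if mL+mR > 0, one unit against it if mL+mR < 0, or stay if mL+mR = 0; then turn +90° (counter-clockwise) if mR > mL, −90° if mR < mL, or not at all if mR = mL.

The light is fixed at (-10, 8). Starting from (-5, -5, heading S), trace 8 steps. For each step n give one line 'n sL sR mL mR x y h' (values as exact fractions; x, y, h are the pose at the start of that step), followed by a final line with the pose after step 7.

n=0: pose=(-5,-5,S); sL=18/49, sR=18/41; mL=1620/2009, mR=1179/2009; mL+mR=2799/2009 → advance +1; mR−mL=-9/41 → turn -1·90°
n=1: pose=(-5,-6,W); sL=45/136, sR=9/16; mL=243/272, mR=333/544; mL+mR=819/544 → advance +1; mR−mL=-9/32 → turn -1·90°
n=2: pose=(-6,-6,N); sL=90/173, sR=18/41; mL=6804/7093, mR=5247/7093; mL+mR=12051/7093 → advance +1; mR−mL=-9/41 → turn -1·90°
n=3: pose=(-6,-5,E); sL=45/73, sR=9/25; mL=1782/1825, mR=2907/3650; mL+mR=6471/3650 → advance +1; mR−mL=-9/50 → turn -1·90°
n=4: pose=(-5,-5,S); sL=18/49, sR=18/41; mL=1620/2009, mR=1179/2009; mL+mR=2799/2009 → advance +1; mR−mL=-9/41 → turn -1·90°
n=5: pose=(-5,-6,W); sL=45/136, sR=9/16; mL=243/272, mR=333/544; mL+mR=819/544 → advance +1; mR−mL=-9/32 → turn -1·90°
n=6: pose=(-6,-6,N); sL=90/173, sR=18/41; mL=6804/7093, mR=5247/7093; mL+mR=12051/7093 → advance +1; mR−mL=-9/41 → turn -1·90°
n=7: pose=(-6,-5,E); sL=45/73, sR=9/25; mL=1782/1825, mR=2907/3650; mL+mR=6471/3650 → advance +1; mR−mL=-9/50 → turn -1·90°

0 18/49 18/41 1620/2009 1179/2009 -5 -5 S
1 45/136 9/16 243/272 333/544 -5 -6 W
2 90/173 18/41 6804/7093 5247/7093 -6 -6 N
3 45/73 9/25 1782/1825 2907/3650 -6 -5 E
4 18/49 18/41 1620/2009 1179/2009 -5 -5 S
5 45/136 9/16 243/272 333/544 -5 -6 W
6 90/173 18/41 6804/7093 5247/7093 -6 -6 N
7 45/73 9/25 1782/1825 2907/3650 -6 -5 E
final -5 -5 S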